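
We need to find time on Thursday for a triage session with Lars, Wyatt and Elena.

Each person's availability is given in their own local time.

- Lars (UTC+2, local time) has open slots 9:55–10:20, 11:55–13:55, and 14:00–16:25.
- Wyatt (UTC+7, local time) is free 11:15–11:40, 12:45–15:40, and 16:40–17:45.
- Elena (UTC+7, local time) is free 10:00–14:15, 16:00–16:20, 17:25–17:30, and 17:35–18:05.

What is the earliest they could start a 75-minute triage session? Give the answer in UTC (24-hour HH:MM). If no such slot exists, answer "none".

none

Lars → UTC: 07:55–08:20, 09:55–11:55, 12:00–14:25.
Wyatt → UTC: 04:15–04:40, 05:45–08:40, 09:40–10:45.
Elena → UTC: 03:00–07:15, 09:00–09:20, 10:25–10:30, 10:35–11:05.
Lars ∩ Wyatt: 07:55–08:20, 09:55–10:45.
Lars ∩ Wyatt ∩ Elena: 10:25–10:30, 10:35–10:45.
Windows ≥ 75 min: (none).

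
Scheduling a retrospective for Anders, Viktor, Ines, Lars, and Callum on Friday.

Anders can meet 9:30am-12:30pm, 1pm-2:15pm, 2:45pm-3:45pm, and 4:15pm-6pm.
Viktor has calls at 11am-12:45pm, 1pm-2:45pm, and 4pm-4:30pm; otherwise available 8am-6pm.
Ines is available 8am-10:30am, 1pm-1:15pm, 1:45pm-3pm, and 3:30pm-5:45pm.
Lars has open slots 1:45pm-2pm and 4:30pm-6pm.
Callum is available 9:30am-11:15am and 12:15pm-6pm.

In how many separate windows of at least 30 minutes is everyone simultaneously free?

Viktor free within 08:00–18:00: 08:00–11:00, 12:45–13:00, 14:45–16:00, 16:30–18:00.
Anders ∩ Viktor: 09:30–11:00, 14:45–15:45, 16:30–18:00.
Anders ∩ Viktor ∩ Ines: 09:30–10:30, 14:45–15:00, 15:30–15:45, 16:30–17:45.
Anders ∩ Viktor ∩ Ines ∩ Lars: 16:30–17:45.
Anders ∩ Viktor ∩ Ines ∩ Lars ∩ Callum: 16:30–17:45.
Windows ≥ 30 min: 16:30–17:45.
That's 1 window.

1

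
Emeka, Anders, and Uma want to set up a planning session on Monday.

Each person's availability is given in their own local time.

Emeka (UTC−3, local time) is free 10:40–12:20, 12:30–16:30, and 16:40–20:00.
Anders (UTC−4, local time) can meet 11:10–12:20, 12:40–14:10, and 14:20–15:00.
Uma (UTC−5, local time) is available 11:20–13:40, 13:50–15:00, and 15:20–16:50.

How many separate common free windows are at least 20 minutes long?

Emeka → UTC: 13:40–15:20, 15:30–19:30, 19:40–23:00.
Anders → UTC: 15:10–16:20, 16:40–18:10, 18:20–19:00.
Uma → UTC: 16:20–18:40, 18:50–20:00, 20:20–21:50.
Emeka ∩ Anders: 15:10–15:20, 15:30–16:20, 16:40–18:10, 18:20–19:00.
Emeka ∩ Anders ∩ Uma: 16:40–18:10, 18:20–18:40, 18:50–19:00.
Windows ≥ 20 min: 16:40–18:10, 18:20–18:40.
That's 2 windows.

2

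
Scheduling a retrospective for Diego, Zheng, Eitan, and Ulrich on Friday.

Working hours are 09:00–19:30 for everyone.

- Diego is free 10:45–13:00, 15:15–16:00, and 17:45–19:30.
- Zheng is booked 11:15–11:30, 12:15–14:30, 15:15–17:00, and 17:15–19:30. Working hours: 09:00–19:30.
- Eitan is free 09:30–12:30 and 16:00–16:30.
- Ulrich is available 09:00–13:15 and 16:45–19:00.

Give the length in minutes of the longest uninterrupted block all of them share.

Zheng free within 09:00–19:30: 09:00–11:15, 11:30–12:15, 14:30–15:15, 17:00–17:15.
Diego ∩ Zheng: 10:45–11:15, 11:30–12:15.
Diego ∩ Zheng ∩ Eitan: 10:45–11:15, 11:30–12:15.
Diego ∩ Zheng ∩ Eitan ∩ Ulrich: 10:45–11:15, 11:30–12:15.
Common window lengths: 30, 45 min; longest is 45.

45 minutes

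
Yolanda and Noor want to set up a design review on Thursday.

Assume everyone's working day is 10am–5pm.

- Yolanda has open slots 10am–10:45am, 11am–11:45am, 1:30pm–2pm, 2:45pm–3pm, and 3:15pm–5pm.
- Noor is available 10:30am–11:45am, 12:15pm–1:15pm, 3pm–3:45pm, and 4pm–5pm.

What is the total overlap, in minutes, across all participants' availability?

150 minutes

Yolanda ∩ Noor: 10:30–10:45, 11:00–11:45, 15:15–15:45, 16:00–17:00.
Total common minutes: 15 + 45 + 30 + 60 = 150.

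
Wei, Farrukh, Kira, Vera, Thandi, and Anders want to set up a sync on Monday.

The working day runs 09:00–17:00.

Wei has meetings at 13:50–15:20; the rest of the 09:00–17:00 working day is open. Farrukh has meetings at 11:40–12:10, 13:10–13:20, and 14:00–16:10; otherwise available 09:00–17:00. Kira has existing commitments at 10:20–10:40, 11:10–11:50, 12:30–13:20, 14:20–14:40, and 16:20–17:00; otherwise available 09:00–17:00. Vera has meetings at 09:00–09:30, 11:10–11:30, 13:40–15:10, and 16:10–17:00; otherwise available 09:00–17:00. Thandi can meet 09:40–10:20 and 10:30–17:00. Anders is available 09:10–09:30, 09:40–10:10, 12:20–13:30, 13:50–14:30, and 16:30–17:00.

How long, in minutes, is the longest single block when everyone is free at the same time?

30 minutes

Wei free within 09:00–17:00: 09:00–13:50, 15:20–17:00.
Farrukh free within 09:00–17:00: 09:00–11:40, 12:10–13:10, 13:20–14:00, 16:10–17:00.
Kira free within 09:00–17:00: 09:00–10:20, 10:40–11:10, 11:50–12:30, 13:20–14:20, 14:40–16:20.
Vera free within 09:00–17:00: 09:30–11:10, 11:30–13:40, 15:10–16:10.
Wei ∩ Farrukh: 09:00–11:40, 12:10–13:10, 13:20–13:50, 16:10–17:00.
Wei ∩ Farrukh ∩ Kira: 09:00–10:20, 10:40–11:10, 12:10–12:30, 13:20–13:50, 16:10–16:20.
Wei ∩ Farrukh ∩ Kira ∩ Vera: 09:30–10:20, 10:40–11:10, 12:10–12:30, 13:20–13:40.
Wei ∩ Farrukh ∩ Kira ∩ Vera ∩ Thandi: 09:40–10:20, 10:40–11:10, 12:10–12:30, 13:20–13:40.
Wei ∩ Farrukh ∩ Kira ∩ Vera ∩ Thandi ∩ Anders: 09:40–10:10, 12:20–12:30, 13:20–13:30.
Common window lengths: 30, 10, 10 min; longest is 30.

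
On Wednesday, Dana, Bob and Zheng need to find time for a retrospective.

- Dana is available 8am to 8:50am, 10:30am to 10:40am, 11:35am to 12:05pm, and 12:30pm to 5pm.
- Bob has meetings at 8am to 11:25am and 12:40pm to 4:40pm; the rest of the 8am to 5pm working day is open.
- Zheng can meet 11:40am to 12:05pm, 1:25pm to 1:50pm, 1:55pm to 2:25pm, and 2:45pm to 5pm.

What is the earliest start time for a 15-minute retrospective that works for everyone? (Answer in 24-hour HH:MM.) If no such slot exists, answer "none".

11:40

Bob free within 08:00–17:00: 11:25–12:40, 16:40–17:00.
Dana ∩ Bob: 11:35–12:05, 12:30–12:40, 16:40–17:00.
Dana ∩ Bob ∩ Zheng: 11:40–12:05, 16:40–17:00.
Windows ≥ 15 min: 11:40–12:05, 16:40–17:00.
Earliest such window starts at 11:40.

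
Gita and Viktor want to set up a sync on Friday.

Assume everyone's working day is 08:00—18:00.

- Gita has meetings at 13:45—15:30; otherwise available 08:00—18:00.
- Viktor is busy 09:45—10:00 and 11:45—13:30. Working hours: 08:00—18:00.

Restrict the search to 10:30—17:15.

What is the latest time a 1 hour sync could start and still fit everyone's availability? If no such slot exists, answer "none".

16:15

Gita free within 08:00–18:00: 08:00–13:45, 15:30–18:00.
Viktor free within 08:00–18:00: 08:00–09:45, 10:00–11:45, 13:30–18:00.
Gita ∩ Viktor: 08:00–09:45, 10:00–11:45, 13:30–13:45, 15:30–18:00.
Restricted to 10:30–17:15: 10:30–11:45, 13:30–13:45, 15:30–17:15.
Windows ≥ 60 min: 10:30–11:45, 15:30–17:15.
Latest start in the last window 15:30–17:15 is 17:15 − 60 min = 16:15.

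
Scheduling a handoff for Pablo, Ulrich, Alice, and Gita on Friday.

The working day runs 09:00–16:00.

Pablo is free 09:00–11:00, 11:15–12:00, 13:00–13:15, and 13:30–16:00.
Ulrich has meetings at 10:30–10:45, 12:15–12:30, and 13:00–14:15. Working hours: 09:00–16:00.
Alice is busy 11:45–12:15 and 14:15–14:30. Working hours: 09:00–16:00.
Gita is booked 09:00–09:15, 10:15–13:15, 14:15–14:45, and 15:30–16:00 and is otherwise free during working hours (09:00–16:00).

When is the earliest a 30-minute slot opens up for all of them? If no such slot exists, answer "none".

09:15

Ulrich free within 09:00–16:00: 09:00–10:30, 10:45–12:15, 12:30–13:00, 14:15–16:00.
Alice free within 09:00–16:00: 09:00–11:45, 12:15–14:15, 14:30–16:00.
Gita free within 09:00–16:00: 09:15–10:15, 13:15–14:15, 14:45–15:30.
Pablo ∩ Ulrich: 09:00–10:30, 10:45–11:00, 11:15–12:00, 14:15–16:00.
Pablo ∩ Ulrich ∩ Alice: 09:00–10:30, 10:45–11:00, 11:15–11:45, 14:30–16:00.
Pablo ∩ Ulrich ∩ Alice ∩ Gita: 09:15–10:15, 14:45–15:30.
Windows ≥ 30 min: 09:15–10:15, 14:45–15:30.
Earliest such window starts at 09:15.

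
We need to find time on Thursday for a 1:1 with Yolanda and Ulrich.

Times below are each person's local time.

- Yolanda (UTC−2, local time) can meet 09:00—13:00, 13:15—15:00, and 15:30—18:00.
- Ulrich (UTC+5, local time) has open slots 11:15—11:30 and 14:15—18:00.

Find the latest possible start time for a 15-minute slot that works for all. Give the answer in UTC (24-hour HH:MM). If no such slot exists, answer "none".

12:45

Yolanda → UTC: 11:00–15:00, 15:15–17:00, 17:30–20:00.
Ulrich → UTC: 06:15–06:30, 09:15–13:00.
Yolanda ∩ Ulrich: 11:00–13:00.
Windows ≥ 15 min: 11:00–13:00.
Latest start in the last window 11:00–13:00 is 13:00 − 15 min = 12:45.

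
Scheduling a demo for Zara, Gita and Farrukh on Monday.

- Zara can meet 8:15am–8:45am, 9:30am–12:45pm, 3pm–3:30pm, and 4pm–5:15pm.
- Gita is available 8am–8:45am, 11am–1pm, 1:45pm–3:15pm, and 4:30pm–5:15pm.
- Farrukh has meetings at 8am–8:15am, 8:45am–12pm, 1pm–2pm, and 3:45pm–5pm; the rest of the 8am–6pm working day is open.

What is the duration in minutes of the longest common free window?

45 minutes

Farrukh free within 08:00–18:00: 08:15–08:45, 12:00–13:00, 14:00–15:45, 17:00–18:00.
Zara ∩ Gita: 08:15–08:45, 11:00–12:45, 15:00–15:15, 16:30–17:15.
Zara ∩ Gita ∩ Farrukh: 08:15–08:45, 12:00–12:45, 15:00–15:15, 17:00–17:15.
Common window lengths: 30, 45, 15, 15 min; longest is 45.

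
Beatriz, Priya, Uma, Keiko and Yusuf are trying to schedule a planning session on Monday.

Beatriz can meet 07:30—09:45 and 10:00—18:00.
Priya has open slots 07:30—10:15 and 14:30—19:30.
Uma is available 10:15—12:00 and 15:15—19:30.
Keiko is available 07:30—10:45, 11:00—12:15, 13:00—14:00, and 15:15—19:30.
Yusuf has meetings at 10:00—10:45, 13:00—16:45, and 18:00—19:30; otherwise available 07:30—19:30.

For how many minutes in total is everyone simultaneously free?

75 minutes

Yusuf free within 07:30–19:30: 07:30–10:00, 10:45–13:00, 16:45–18:00.
Beatriz ∩ Priya: 07:30–09:45, 10:00–10:15, 14:30–18:00.
Beatriz ∩ Priya ∩ Uma: 15:15–18:00.
Beatriz ∩ Priya ∩ Uma ∩ Keiko: 15:15–18:00.
Beatriz ∩ Priya ∩ Uma ∩ Keiko ∩ Yusuf: 16:45–18:00.
Total common minutes: 75.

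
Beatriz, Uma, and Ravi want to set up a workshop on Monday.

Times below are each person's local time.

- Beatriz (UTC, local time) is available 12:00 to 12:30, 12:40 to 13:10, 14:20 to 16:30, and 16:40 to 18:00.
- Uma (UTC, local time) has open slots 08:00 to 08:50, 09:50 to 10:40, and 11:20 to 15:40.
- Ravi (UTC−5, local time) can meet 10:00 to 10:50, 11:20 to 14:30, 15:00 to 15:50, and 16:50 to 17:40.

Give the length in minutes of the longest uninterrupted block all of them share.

40 minutes

Beatriz → UTC: 12:00–12:30, 12:40–13:10, 14:20–16:30, 16:40–18:00.
Uma → UTC: 08:00–08:50, 09:50–10:40, 11:20–15:40.
Ravi → UTC: 15:00–15:50, 16:20–19:30, 20:00–20:50, 21:50–22:40.
Beatriz ∩ Uma: 12:00–12:30, 12:40–13:10, 14:20–15:40.
Beatriz ∩ Uma ∩ Ravi: 15:00–15:40.
Single common window of 40 minutes.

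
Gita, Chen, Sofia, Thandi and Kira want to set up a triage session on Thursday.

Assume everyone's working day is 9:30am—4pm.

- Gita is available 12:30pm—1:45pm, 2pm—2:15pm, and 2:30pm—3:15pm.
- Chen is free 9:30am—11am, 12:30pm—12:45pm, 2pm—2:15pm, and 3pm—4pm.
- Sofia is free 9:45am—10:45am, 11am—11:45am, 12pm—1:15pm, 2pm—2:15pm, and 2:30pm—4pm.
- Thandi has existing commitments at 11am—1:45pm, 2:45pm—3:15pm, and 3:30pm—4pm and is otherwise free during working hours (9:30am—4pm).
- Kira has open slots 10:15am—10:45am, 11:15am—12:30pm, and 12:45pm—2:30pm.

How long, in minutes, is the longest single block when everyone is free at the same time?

Thandi free within 09:30–16:00: 09:30–11:00, 13:45–14:45, 15:15–15:30.
Gita ∩ Chen: 12:30–12:45, 14:00–14:15, 15:00–15:15.
Gita ∩ Chen ∩ Sofia: 12:30–12:45, 14:00–14:15, 15:00–15:15.
Gita ∩ Chen ∩ Sofia ∩ Thandi: 14:00–14:15.
Gita ∩ Chen ∩ Sofia ∩ Thandi ∩ Kira: 14:00–14:15.
Single common window of 15 minutes.

15 minutes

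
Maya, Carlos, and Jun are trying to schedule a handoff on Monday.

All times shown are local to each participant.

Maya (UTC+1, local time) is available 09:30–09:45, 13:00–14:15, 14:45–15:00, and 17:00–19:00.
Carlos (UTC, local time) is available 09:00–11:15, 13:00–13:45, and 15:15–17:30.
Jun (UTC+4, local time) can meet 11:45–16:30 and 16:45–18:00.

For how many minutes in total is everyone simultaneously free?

15 minutes

Maya → UTC: 08:30–08:45, 12:00–13:15, 13:45–14:00, 16:00–18:00.
Carlos → UTC: 09:00–11:15, 13:00–13:45, 15:15–17:30.
Jun → UTC: 07:45–12:30, 12:45–14:00.
Maya ∩ Carlos: 13:00–13:15, 16:00–17:30.
Maya ∩ Carlos ∩ Jun: 13:00–13:15.
Total common minutes: 15.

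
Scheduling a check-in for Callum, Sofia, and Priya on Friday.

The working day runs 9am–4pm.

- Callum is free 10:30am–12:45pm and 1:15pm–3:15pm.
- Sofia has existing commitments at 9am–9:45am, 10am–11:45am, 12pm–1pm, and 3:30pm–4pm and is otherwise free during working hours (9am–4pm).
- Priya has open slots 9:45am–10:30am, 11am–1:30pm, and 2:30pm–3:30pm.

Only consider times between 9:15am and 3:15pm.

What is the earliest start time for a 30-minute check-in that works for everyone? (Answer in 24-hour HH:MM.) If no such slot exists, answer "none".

Sofia free within 09:00–16:00: 09:45–10:00, 11:45–12:00, 13:00–15:30.
Callum ∩ Sofia: 11:45–12:00, 13:15–15:15.
Callum ∩ Sofia ∩ Priya: 11:45–12:00, 13:15–13:30, 14:30–15:15.
Restricted to 09:15–15:15: 11:45–12:00, 13:15–13:30, 14:30–15:15.
Windows ≥ 30 min: 14:30–15:15.
Earliest such window starts at 14:30.

14:30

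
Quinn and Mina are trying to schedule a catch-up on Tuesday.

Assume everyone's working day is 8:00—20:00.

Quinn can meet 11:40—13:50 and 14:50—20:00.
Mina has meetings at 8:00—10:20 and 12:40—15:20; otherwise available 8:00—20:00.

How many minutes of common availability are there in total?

Mina free within 08:00–20:00: 10:20–12:40, 15:20–20:00.
Quinn ∩ Mina: 11:40–12:40, 15:20–20:00.
Total common minutes: 60 + 280 = 340.

340 minutes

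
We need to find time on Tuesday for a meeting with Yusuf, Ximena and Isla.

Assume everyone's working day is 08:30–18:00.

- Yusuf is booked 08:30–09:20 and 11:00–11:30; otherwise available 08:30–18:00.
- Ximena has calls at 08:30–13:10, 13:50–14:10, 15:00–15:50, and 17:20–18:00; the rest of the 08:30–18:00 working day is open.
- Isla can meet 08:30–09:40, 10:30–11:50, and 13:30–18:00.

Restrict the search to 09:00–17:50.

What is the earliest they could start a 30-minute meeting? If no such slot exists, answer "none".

14:10

Yusuf free within 08:30–18:00: 09:20–11:00, 11:30–18:00.
Ximena free within 08:30–18:00: 13:10–13:50, 14:10–15:00, 15:50–17:20.
Yusuf ∩ Ximena: 13:10–13:50, 14:10–15:00, 15:50–17:20.
Yusuf ∩ Ximena ∩ Isla: 13:30–13:50, 14:10–15:00, 15:50–17:20.
Restricted to 09:00–17:50: 13:30–13:50, 14:10–15:00, 15:50–17:20.
Windows ≥ 30 min: 14:10–15:00, 15:50–17:20.
Earliest such window starts at 14:10.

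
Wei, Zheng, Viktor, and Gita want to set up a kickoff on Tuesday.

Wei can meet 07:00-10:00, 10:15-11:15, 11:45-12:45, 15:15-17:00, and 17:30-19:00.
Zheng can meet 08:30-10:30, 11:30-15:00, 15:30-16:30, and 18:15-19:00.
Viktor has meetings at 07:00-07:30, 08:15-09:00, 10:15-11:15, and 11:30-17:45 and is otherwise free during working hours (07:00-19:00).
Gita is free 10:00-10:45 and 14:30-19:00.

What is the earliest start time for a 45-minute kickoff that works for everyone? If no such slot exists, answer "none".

Viktor free within 07:00–19:00: 07:30–08:15, 09:00–10:15, 11:15–11:30, 17:45–19:00.
Wei ∩ Zheng: 08:30–10:00, 10:15–10:30, 11:45–12:45, 15:30–16:30, 18:15–19:00.
Wei ∩ Zheng ∩ Viktor: 09:00–10:00, 18:15–19:00.
Wei ∩ Zheng ∩ Viktor ∩ Gita: 18:15–19:00.
Windows ≥ 45 min: 18:15–19:00.
Earliest such window starts at 18:15.

18:15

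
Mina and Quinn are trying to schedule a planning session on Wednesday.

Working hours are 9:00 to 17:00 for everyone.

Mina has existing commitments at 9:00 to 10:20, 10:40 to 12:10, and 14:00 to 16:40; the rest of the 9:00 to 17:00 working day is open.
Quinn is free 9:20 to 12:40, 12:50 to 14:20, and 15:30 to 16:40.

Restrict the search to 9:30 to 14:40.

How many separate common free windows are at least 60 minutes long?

1

Mina free within 09:00–17:00: 10:20–10:40, 12:10–14:00, 16:40–17:00.
Mina ∩ Quinn: 10:20–10:40, 12:10–12:40, 12:50–14:00.
Restricted to 09:30–14:40: 10:20–10:40, 12:10–12:40, 12:50–14:00.
Windows ≥ 60 min: 12:50–14:00.
That's 1 window.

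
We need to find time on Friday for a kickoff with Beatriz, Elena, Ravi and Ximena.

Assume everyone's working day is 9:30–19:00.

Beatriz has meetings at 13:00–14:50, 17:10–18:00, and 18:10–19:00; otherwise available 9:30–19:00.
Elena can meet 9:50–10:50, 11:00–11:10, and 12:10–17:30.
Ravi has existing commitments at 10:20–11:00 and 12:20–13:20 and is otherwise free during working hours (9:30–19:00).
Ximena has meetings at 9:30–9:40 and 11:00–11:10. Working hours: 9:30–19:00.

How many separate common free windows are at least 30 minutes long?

2

Beatriz free within 09:30–19:00: 09:30–13:00, 14:50–17:10, 18:00–18:10.
Ravi free within 09:30–19:00: 09:30–10:20, 11:00–12:20, 13:20–19:00.
Ximena free within 09:30–19:00: 09:40–11:00, 11:10–19:00.
Beatriz ∩ Elena: 09:50–10:50, 11:00–11:10, 12:10–13:00, 14:50–17:10.
Beatriz ∩ Elena ∩ Ravi: 09:50–10:20, 11:00–11:10, 12:10–12:20, 14:50–17:10.
Beatriz ∩ Elena ∩ Ravi ∩ Ximena: 09:50–10:20, 12:10–12:20, 14:50–17:10.
Windows ≥ 30 min: 09:50–10:20, 14:50–17:10.
That's 2 windows.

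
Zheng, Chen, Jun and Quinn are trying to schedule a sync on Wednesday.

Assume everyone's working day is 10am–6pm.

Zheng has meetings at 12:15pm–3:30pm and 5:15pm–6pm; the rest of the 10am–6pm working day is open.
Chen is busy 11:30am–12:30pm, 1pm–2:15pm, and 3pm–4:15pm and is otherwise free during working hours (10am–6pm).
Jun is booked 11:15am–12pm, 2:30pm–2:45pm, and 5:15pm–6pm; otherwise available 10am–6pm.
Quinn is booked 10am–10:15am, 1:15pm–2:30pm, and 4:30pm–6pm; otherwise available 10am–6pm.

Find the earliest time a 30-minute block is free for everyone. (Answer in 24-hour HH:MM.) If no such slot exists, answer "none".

10:15

Zheng free within 10:00–18:00: 10:00–12:15, 15:30–17:15.
Chen free within 10:00–18:00: 10:00–11:30, 12:30–13:00, 14:15–15:00, 16:15–18:00.
Jun free within 10:00–18:00: 10:00–11:15, 12:00–14:30, 14:45–17:15.
Quinn free within 10:00–18:00: 10:15–13:15, 14:30–16:30.
Zheng ∩ Chen: 10:00–11:30, 16:15–17:15.
Zheng ∩ Chen ∩ Jun: 10:00–11:15, 16:15–17:15.
Zheng ∩ Chen ∩ Jun ∩ Quinn: 10:15–11:15, 16:15–16:30.
Windows ≥ 30 min: 10:15–11:15.
Earliest such window starts at 10:15.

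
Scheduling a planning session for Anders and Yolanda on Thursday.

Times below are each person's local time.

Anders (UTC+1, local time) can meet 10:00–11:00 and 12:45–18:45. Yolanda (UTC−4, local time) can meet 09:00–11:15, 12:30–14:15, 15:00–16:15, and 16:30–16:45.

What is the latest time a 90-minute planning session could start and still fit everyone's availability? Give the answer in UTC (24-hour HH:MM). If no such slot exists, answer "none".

13:45

Anders → UTC: 09:00–10:00, 11:45–17:45.
Yolanda → UTC: 13:00–15:15, 16:30–18:15, 19:00–20:15, 20:30–20:45.
Anders ∩ Yolanda: 13:00–15:15, 16:30–17:45.
Windows ≥ 90 min: 13:00–15:15.
Latest start in the last window 13:00–15:15 is 15:15 − 90 min = 13:45.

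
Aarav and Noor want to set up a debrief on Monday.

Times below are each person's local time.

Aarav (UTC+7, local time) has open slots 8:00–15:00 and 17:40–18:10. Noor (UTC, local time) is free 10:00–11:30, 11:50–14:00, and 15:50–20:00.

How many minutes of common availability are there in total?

Aarav → UTC: 01:00–08:00, 10:40–11:10.
Noor → UTC: 10:00–11:30, 11:50–14:00, 15:50–20:00.
Aarav ∩ Noor: 10:40–11:10.
Total common minutes: 30.

30 minutes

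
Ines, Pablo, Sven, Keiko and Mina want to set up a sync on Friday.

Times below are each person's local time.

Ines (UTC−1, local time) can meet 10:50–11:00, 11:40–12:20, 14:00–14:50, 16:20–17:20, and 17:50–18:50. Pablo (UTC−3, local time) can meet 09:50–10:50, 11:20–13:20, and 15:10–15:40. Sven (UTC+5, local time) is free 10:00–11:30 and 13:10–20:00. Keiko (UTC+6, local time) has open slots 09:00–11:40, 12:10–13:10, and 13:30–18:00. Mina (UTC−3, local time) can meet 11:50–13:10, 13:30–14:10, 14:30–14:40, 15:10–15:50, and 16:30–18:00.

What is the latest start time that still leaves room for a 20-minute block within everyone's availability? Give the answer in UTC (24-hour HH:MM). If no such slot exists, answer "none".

none

Ines → UTC: 11:50–12:00, 12:40–13:20, 15:00–15:50, 17:20–18:20, 18:50–19:50.
Pablo → UTC: 12:50–13:50, 14:20–16:20, 18:10–18:40.
Sven → UTC: 05:00–06:30, 08:10–15:00.
Keiko → UTC: 03:00–05:40, 06:10–07:10, 07:30–12:00.
Mina → UTC: 14:50–16:10, 16:30–17:10, 17:30–17:40, 18:10–18:50, 19:30–21:00.
Ines ∩ Pablo: 12:50–13:20, 15:00–15:50, 18:10–18:20.
Ines ∩ Pablo ∩ Sven: 12:50–13:20.
Ines ∩ Pablo ∩ Sven ∩ Keiko: (none).
Ines ∩ Pablo ∩ Sven ∩ Keiko ∩ Mina: (none).
Windows ≥ 20 min: (none).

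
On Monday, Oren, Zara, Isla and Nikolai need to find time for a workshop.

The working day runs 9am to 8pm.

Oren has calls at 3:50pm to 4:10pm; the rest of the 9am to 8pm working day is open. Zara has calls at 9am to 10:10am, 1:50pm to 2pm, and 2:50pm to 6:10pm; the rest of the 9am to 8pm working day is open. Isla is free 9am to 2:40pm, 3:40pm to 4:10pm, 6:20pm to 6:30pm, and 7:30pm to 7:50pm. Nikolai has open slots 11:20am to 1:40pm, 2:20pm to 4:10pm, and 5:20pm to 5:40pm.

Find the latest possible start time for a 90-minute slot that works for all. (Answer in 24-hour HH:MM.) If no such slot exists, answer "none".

Oren free within 09:00–20:00: 09:00–15:50, 16:10–20:00.
Zara free within 09:00–20:00: 10:10–13:50, 14:00–14:50, 18:10–20:00.
Oren ∩ Zara: 10:10–13:50, 14:00–14:50, 18:10–20:00.
Oren ∩ Zara ∩ Isla: 10:10–13:50, 14:00–14:40, 18:20–18:30, 19:30–19:50.
Oren ∩ Zara ∩ Isla ∩ Nikolai: 11:20–13:40, 14:20–14:40.
Windows ≥ 90 min: 11:20–13:40.
Latest start in the last window 11:20–13:40 is 13:40 − 90 min = 12:10.

12:10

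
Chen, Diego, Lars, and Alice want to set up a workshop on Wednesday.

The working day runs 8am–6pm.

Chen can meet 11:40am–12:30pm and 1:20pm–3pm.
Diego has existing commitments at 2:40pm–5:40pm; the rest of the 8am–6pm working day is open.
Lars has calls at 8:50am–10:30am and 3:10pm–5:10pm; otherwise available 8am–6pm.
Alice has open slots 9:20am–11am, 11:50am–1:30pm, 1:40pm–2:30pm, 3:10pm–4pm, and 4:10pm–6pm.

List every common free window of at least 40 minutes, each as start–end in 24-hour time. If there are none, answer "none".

Diego free within 08:00–18:00: 08:00–14:40, 17:40–18:00.
Lars free within 08:00–18:00: 08:00–08:50, 10:30–15:10, 17:10–18:00.
Chen ∩ Diego: 11:40–12:30, 13:20–14:40.
Chen ∩ Diego ∩ Lars: 11:40–12:30, 13:20–14:40.
Chen ∩ Diego ∩ Lars ∩ Alice: 11:50–12:30, 13:20–13:30, 13:40–14:30.
Windows ≥ 40 min: 11:50–12:30, 13:40–14:30.

11:50–12:30, 13:40–14:30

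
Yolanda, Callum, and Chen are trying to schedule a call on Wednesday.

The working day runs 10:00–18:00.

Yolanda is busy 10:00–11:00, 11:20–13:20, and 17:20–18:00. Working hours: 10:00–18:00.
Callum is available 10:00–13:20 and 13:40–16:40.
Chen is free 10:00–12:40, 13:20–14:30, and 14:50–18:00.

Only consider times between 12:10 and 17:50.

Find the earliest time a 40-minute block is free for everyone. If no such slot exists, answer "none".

Yolanda free within 10:00–18:00: 11:00–11:20, 13:20–17:20.
Yolanda ∩ Callum: 11:00–11:20, 13:40–16:40.
Yolanda ∩ Callum ∩ Chen: 11:00–11:20, 13:40–14:30, 14:50–16:40.
Restricted to 12:10–17:50: 13:40–14:30, 14:50–16:40.
Windows ≥ 40 min: 13:40–14:30, 14:50–16:40.
Earliest such window starts at 13:40.

13:40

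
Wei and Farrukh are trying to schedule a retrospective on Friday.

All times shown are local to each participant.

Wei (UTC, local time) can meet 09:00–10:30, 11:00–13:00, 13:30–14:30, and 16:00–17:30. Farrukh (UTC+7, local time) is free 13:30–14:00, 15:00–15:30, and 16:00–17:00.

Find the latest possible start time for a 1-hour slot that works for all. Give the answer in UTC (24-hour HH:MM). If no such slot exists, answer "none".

09:00

Wei → UTC: 09:00–10:30, 11:00–13:00, 13:30–14:30, 16:00–17:30.
Farrukh → UTC: 06:30–07:00, 08:00–08:30, 09:00–10:00.
Wei ∩ Farrukh: 09:00–10:00.
Windows ≥ 60 min: 09:00–10:00.
Latest start in the last window 09:00–10:00 is 10:00 − 60 min = 09:00.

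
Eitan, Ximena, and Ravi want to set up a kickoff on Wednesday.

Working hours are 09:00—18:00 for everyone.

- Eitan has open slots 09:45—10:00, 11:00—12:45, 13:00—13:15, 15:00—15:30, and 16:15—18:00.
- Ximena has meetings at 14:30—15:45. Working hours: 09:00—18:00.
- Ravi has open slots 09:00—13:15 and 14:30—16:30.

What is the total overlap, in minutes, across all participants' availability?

150 minutes

Ximena free within 09:00–18:00: 09:00–14:30, 15:45–18:00.
Eitan ∩ Ximena: 09:45–10:00, 11:00–12:45, 13:00–13:15, 16:15–18:00.
Eitan ∩ Ximena ∩ Ravi: 09:45–10:00, 11:00–12:45, 13:00–13:15, 16:15–16:30.
Total common minutes: 15 + 105 + 15 + 15 = 150.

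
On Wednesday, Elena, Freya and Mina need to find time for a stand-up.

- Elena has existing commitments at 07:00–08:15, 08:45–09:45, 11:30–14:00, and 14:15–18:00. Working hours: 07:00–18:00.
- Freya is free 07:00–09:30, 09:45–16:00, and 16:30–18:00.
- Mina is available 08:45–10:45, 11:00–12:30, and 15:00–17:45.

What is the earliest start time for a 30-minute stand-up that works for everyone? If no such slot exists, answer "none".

09:45

Elena free within 07:00–18:00: 08:15–08:45, 09:45–11:30, 14:00–14:15.
Elena ∩ Freya: 08:15–08:45, 09:45–11:30, 14:00–14:15.
Elena ∩ Freya ∩ Mina: 09:45–10:45, 11:00–11:30.
Windows ≥ 30 min: 09:45–10:45, 11:00–11:30.
Earliest such window starts at 09:45.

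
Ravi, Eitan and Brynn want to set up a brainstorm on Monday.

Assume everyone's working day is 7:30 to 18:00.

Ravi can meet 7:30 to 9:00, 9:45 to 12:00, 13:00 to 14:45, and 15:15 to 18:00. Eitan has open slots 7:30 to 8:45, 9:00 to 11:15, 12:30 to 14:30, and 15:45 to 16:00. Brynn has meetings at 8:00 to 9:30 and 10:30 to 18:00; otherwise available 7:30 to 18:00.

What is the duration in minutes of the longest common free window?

Brynn free within 07:30–18:00: 07:30–08:00, 09:30–10:30.
Ravi ∩ Eitan: 07:30–08:45, 09:45–11:15, 13:00–14:30, 15:45–16:00.
Ravi ∩ Eitan ∩ Brynn: 07:30–08:00, 09:45–10:30.
Common window lengths: 30, 45 min; longest is 45.

45 minutes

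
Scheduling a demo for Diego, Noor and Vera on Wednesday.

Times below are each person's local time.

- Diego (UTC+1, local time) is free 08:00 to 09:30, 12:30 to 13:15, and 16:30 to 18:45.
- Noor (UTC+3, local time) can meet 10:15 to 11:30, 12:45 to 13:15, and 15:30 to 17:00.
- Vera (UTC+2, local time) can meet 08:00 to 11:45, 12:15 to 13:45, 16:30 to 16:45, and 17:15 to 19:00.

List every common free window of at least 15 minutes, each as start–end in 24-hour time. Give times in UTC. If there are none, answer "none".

Diego → UTC: 07:00–08:30, 11:30–12:15, 15:30–17:45.
Noor → UTC: 07:15–08:30, 09:45–10:15, 12:30–14:00.
Vera → UTC: 06:00–09:45, 10:15–11:45, 14:30–14:45, 15:15–17:00.
Diego ∩ Noor: 07:15–08:30.
Diego ∩ Noor ∩ Vera: 07:15–08:30.
Windows ≥ 15 min: 07:15–08:30.

07:15–08:30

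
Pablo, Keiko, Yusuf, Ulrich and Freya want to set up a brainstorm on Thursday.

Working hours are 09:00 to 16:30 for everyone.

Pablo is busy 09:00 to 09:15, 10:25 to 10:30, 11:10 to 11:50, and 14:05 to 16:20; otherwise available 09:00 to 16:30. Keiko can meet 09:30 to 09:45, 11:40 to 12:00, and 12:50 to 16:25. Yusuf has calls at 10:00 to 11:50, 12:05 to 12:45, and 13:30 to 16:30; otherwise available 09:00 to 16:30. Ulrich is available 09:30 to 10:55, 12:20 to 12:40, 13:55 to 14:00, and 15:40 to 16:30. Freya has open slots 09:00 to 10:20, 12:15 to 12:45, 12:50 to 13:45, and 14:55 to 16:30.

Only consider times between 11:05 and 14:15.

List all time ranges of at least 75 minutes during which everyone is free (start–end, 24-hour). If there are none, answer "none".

Pablo free within 09:00–16:30: 09:15–10:25, 10:30–11:10, 11:50–14:05, 16:20–16:30.
Yusuf free within 09:00–16:30: 09:00–10:00, 11:50–12:05, 12:45–13:30.
Pablo ∩ Keiko: 09:30–09:45, 11:50–12:00, 12:50–14:05, 16:20–16:25.
Pablo ∩ Keiko ∩ Yusuf: 09:30–09:45, 11:50–12:00, 12:50–13:30.
Pablo ∩ Keiko ∩ Yusuf ∩ Ulrich: 09:30–09:45.
Pablo ∩ Keiko ∩ Yusuf ∩ Ulrich ∩ Freya: 09:30–09:45.
Restricted to 11:05–14:15: (none).
Windows ≥ 75 min: (none).

none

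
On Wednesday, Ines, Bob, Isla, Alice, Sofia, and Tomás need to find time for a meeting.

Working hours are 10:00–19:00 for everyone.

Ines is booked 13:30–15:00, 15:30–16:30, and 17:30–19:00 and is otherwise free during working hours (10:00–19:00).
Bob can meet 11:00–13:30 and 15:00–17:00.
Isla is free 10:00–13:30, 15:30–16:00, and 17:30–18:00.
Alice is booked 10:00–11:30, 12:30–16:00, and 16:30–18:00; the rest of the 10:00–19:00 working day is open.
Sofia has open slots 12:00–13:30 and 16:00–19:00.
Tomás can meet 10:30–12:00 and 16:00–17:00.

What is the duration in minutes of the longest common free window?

Ines free within 10:00–19:00: 10:00–13:30, 15:00–15:30, 16:30–17:30.
Alice free within 10:00–19:00: 11:30–12:30, 16:00–16:30, 18:00–19:00.
Ines ∩ Bob: 11:00–13:30, 15:00–15:30, 16:30–17:00.
Ines ∩ Bob ∩ Isla: 11:00–13:30.
Ines ∩ Bob ∩ Isla ∩ Alice: 11:30–12:30.
Ines ∩ Bob ∩ Isla ∩ Alice ∩ Sofia: 12:00–12:30.
Ines ∩ Bob ∩ Isla ∩ Alice ∩ Sofia ∩ Tomás: (none).
No common window.

0 minutes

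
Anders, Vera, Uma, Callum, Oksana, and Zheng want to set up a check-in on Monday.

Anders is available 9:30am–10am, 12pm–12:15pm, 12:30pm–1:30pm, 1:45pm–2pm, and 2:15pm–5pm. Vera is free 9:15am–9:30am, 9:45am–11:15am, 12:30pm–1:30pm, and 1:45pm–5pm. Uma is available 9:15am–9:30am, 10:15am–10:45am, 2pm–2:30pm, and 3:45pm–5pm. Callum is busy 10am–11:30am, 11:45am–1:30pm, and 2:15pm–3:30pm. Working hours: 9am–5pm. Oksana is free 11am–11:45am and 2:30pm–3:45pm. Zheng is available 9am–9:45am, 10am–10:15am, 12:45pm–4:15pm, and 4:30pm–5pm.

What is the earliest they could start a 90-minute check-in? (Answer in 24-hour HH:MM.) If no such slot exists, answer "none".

Callum free within 09:00–17:00: 09:00–10:00, 11:30–11:45, 13:30–14:15, 15:30–17:00.
Anders ∩ Vera: 09:45–10:00, 12:30–13:30, 13:45–14:00, 14:15–17:00.
Anders ∩ Vera ∩ Uma: 14:15–14:30, 15:45–17:00.
Anders ∩ Vera ∩ Uma ∩ Callum: 15:45–17:00.
Anders ∩ Vera ∩ Uma ∩ Callum ∩ Oksana: (none).
Anders ∩ Vera ∩ Uma ∩ Callum ∩ Oksana ∩ Zheng: (none).
Windows ≥ 90 min: (none).

none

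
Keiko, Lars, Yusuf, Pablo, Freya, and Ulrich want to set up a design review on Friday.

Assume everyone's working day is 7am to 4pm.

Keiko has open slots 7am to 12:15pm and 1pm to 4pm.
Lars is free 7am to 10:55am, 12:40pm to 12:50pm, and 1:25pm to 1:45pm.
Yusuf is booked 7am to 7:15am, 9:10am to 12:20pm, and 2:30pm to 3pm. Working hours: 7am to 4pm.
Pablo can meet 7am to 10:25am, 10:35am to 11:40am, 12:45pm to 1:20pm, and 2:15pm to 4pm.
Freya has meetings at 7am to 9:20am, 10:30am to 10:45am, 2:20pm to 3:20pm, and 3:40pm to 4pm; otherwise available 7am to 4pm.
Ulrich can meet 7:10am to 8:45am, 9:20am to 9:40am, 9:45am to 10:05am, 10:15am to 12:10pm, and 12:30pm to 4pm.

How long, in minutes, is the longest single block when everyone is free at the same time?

Yusuf free within 07:00–16:00: 07:15–09:10, 12:20–14:30, 15:00–16:00.
Freya free within 07:00–16:00: 09:20–10:30, 10:45–14:20, 15:20–15:40.
Keiko ∩ Lars: 07:00–10:55, 13:25–13:45.
Keiko ∩ Lars ∩ Yusuf: 07:15–09:10, 13:25–13:45.
Keiko ∩ Lars ∩ Yusuf ∩ Pablo: 07:15–09:10.
Keiko ∩ Lars ∩ Yusuf ∩ Pablo ∩ Freya: (none).
Keiko ∩ Lars ∩ Yusuf ∩ Pablo ∩ Freya ∩ Ulrich: (none).
No common window.

0 minutes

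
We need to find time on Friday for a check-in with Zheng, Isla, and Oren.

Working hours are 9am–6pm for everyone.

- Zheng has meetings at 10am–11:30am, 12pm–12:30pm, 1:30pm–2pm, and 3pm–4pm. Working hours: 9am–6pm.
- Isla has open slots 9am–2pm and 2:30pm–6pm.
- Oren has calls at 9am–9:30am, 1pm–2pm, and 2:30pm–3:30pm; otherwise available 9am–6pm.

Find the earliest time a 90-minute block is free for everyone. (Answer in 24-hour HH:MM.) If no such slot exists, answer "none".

Zheng free within 09:00–18:00: 09:00–10:00, 11:30–12:00, 12:30–13:30, 14:00–15:00, 16:00–18:00.
Oren free within 09:00–18:00: 09:30–13:00, 14:00–14:30, 15:30–18:00.
Zheng ∩ Isla: 09:00–10:00, 11:30–12:00, 12:30–13:30, 14:30–15:00, 16:00–18:00.
Zheng ∩ Isla ∩ Oren: 09:30–10:00, 11:30–12:00, 12:30–13:00, 16:00–18:00.
Windows ≥ 90 min: 16:00–18:00.
Earliest such window starts at 16:00.

16:00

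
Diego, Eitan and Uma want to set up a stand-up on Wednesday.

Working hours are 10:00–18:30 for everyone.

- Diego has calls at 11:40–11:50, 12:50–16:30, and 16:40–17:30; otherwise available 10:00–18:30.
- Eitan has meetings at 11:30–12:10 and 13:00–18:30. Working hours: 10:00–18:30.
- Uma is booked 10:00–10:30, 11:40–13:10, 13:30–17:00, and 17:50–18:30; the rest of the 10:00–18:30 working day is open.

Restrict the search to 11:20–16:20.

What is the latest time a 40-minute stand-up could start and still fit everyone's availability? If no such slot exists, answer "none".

Diego free within 10:00–18:30: 10:00–11:40, 11:50–12:50, 16:30–16:40, 17:30–18:30.
Eitan free within 10:00–18:30: 10:00–11:30, 12:10–13:00.
Uma free within 10:00–18:30: 10:30–11:40, 13:10–13:30, 17:00–17:50.
Diego ∩ Eitan: 10:00–11:30, 12:10–12:50.
Diego ∩ Eitan ∩ Uma: 10:30–11:30.
Restricted to 11:20–16:20: 11:20–11:30.
Windows ≥ 40 min: (none).

none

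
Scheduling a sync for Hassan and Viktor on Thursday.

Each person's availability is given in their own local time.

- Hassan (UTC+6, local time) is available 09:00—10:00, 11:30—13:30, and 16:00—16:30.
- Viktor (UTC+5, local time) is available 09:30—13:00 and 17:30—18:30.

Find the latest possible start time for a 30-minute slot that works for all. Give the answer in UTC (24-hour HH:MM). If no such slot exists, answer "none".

Hassan → UTC: 03:00–04:00, 05:30–07:30, 10:00–10:30.
Viktor → UTC: 04:30–08:00, 12:30–13:30.
Hassan ∩ Viktor: 05:30–07:30.
Windows ≥ 30 min: 05:30–07:30.
Latest start in the last window 05:30–07:30 is 07:30 − 30 min = 07:00.

07:00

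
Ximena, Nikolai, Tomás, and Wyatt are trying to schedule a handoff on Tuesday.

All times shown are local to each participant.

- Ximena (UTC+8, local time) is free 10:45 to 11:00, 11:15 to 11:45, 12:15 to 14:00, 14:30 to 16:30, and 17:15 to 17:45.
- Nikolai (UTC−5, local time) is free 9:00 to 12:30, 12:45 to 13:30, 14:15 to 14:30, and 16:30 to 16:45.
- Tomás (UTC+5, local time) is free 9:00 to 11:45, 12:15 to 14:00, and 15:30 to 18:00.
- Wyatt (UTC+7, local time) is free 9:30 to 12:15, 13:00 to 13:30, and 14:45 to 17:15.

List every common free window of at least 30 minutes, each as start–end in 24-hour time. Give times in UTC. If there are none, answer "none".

Ximena → UTC: 02:45–03:00, 03:15–03:45, 04:15–06:00, 06:30–08:30, 09:15–09:45.
Nikolai → UTC: 14:00–17:30, 17:45–18:30, 19:15–19:30, 21:30–21:45.
Tomás → UTC: 04:00–06:45, 07:15–09:00, 10:30–13:00.
Wyatt → UTC: 02:30–05:15, 06:00–06:30, 07:45–10:15.
Ximena ∩ Nikolai: (none).
Ximena ∩ Nikolai ∩ Tomás: (none).
Ximena ∩ Nikolai ∩ Tomás ∩ Wyatt: (none).
Windows ≥ 30 min: (none).

none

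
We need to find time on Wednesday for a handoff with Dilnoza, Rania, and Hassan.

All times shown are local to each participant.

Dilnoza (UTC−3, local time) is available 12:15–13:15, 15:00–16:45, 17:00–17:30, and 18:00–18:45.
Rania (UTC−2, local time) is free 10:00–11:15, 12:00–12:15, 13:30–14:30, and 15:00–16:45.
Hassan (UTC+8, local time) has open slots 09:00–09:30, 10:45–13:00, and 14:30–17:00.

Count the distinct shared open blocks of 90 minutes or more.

Dilnoza → UTC: 15:15–16:15, 18:00–19:45, 20:00–20:30, 21:00–21:45.
Rania → UTC: 12:00–13:15, 14:00–14:15, 15:30–16:30, 17:00–18:45.
Hassan → UTC: 01:00–01:30, 02:45–05:00, 06:30–09:00.
Dilnoza ∩ Rania: 15:30–16:15, 18:00–18:45.
Dilnoza ∩ Rania ∩ Hassan: (none).
Windows ≥ 90 min: (none).
That's 0 windows.

0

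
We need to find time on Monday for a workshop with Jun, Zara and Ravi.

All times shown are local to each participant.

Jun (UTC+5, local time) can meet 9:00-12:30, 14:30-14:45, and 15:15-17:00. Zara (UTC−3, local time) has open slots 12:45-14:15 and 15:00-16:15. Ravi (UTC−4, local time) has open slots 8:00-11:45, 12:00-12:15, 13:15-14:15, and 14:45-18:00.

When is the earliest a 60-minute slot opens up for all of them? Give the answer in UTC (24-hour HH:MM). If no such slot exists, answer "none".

Jun → UTC: 04:00–07:30, 09:30–09:45, 10:15–12:00.
Zara → UTC: 15:45–17:15, 18:00–19:15.
Ravi → UTC: 12:00–15:45, 16:00–16:15, 17:15–18:15, 18:45–22:00.
Jun ∩ Zara: (none).
Jun ∩ Zara ∩ Ravi: (none).
Windows ≥ 60 min: (none).

none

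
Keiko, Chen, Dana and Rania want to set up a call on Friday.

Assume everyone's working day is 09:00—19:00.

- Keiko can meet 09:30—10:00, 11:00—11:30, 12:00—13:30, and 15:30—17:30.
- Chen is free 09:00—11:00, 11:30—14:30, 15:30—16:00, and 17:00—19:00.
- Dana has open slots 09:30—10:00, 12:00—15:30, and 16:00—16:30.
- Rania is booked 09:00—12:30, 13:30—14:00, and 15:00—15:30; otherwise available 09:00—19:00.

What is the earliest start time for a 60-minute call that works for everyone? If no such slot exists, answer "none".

12:30

Rania free within 09:00–19:00: 12:30–13:30, 14:00–15:00, 15:30–19:00.
Keiko ∩ Chen: 09:30–10:00, 12:00–13:30, 15:30–16:00, 17:00–17:30.
Keiko ∩ Chen ∩ Dana: 09:30–10:00, 12:00–13:30.
Keiko ∩ Chen ∩ Dana ∩ Rania: 12:30–13:30.
Windows ≥ 60 min: 12:30–13:30.
Earliest such window starts at 12:30.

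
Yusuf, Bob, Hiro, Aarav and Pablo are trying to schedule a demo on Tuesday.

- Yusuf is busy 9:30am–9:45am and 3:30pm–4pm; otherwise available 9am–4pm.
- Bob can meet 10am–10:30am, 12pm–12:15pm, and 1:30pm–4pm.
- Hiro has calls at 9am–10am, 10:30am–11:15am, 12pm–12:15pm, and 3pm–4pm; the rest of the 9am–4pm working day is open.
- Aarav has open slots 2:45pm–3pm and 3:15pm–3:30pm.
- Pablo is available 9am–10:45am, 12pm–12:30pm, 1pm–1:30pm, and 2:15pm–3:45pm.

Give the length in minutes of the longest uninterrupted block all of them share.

Yusuf free within 09:00–16:00: 09:00–09:30, 09:45–15:30.
Hiro free within 09:00–16:00: 10:00–10:30, 11:15–12:00, 12:15–15:00.
Yusuf ∩ Bob: 10:00–10:30, 12:00–12:15, 13:30–15:30.
Yusuf ∩ Bob ∩ Hiro: 10:00–10:30, 13:30–15:00.
Yusuf ∩ Bob ∩ Hiro ∩ Aarav: 14:45–15:00.
Yusuf ∩ Bob ∩ Hiro ∩ Aarav ∩ Pablo: 14:45–15:00.
Single common window of 15 minutes.

15 minutes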